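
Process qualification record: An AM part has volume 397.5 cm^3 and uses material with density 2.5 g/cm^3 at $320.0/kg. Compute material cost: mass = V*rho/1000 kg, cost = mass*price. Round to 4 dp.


Mass = 397.5*2.5/1000 = 0.99375 kg
Cost = 0.99375 * 320.0 = 318.0 $


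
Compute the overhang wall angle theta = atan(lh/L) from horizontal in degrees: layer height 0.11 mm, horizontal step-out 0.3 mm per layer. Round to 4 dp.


angle = atan(0.11/0.3) = 20.1363 degrees


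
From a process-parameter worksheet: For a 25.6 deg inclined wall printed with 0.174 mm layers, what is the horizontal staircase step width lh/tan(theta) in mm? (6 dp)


step = 0.174 / tan(25.6) = 0.363166 mm


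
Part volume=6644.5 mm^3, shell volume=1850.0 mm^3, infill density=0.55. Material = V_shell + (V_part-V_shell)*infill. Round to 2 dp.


V_infill = (6644.5 - 1850.0) * 0.55 = 2636.98
V_total = 1850.0 + 2636.98 = 4486.98 mm^3


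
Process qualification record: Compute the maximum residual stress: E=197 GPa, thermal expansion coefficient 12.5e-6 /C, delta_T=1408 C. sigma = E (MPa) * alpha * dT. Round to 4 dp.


sigma = 197*1000 * 12.5e-6 * 1408 = 3467.2 MPa


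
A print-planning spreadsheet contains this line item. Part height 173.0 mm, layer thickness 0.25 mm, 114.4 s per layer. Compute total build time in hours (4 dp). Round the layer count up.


Layers = ceil(173.0/0.25) = 692
t = 692 * 114.4 / 3600 = 21.9902 hrs


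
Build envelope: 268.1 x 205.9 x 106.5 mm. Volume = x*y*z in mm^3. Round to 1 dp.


V = 268.1 * 205.9 * 106.5 = 5878990.6 mm^3


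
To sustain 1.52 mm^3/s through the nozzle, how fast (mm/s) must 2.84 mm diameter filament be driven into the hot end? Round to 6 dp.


A = pi*(2.84/2)^2 = 6.334707
v = 1.52 / 6.334707 = 0.239948 mm/s


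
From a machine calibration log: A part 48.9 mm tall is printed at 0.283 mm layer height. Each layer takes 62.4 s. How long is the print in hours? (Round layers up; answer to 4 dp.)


Layers = ceil(48.9/0.283) = 173
t = 173 * 62.4 / 3600 = 2.9987 hrs


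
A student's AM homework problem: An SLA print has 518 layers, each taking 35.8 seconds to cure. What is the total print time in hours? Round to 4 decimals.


t = 518 * 35.8 / 3600 = 5.1512 hrs


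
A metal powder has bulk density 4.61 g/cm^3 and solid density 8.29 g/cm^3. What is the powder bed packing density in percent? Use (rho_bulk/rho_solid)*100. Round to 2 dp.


Packing = (4.61/8.29)*100 = 55.61 %


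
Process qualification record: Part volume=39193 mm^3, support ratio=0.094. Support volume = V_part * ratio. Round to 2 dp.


V_support = 39193 * 0.094 = 3684.14 mm^3


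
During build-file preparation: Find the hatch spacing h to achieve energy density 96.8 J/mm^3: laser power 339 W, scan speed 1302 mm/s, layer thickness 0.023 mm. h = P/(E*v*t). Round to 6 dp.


h = 339 / (96.8*1302*0.023) = 0.116946 mm


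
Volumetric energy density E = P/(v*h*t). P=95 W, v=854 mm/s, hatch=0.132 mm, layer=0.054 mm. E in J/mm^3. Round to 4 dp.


E = 95 / (854*0.132*0.054) = 15.6062 J/mm^3


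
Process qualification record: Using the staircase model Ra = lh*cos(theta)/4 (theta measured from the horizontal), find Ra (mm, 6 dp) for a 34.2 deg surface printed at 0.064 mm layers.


Ra = 0.064 * cos(34.2) / 4 = 0.013233 mm


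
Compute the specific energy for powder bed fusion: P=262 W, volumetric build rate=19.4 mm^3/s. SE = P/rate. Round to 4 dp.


SE = 262 / 19.4 = 13.5052 J/mm^3


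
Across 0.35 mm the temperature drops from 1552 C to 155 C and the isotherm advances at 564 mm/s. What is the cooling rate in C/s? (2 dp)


G = (1552-155)/0.35 = 3991.42857143 C/mm
CR = 3991.42857143 * 564 = 2251165.71 C/s


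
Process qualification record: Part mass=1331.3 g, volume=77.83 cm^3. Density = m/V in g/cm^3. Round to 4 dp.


rho = 1331.3 / 77.83 = 17.1052 g/cm^3


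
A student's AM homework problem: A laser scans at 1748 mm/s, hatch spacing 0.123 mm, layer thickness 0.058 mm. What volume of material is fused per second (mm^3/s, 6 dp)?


Rate = 1748 * 0.123 * 0.058 = 12.470232 mm^3/s


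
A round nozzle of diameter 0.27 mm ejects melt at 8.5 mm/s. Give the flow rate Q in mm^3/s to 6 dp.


A = pi*(0.27/2)^2 = 0.05725553 mm^2
Q = 0.05725553 * 8.5 = 0.486672 mm^3/s


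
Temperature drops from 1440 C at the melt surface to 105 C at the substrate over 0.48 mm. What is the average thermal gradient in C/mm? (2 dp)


G = (1440-105)/0.48 = 2781.25 C/mm


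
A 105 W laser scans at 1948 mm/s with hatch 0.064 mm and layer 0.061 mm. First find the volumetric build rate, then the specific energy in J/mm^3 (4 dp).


Build rate = 1948 * 0.064 * 0.061 = 7.604992 mm^3/s
SE = 105 / 7.604992 = 13.8067 J/mm^3


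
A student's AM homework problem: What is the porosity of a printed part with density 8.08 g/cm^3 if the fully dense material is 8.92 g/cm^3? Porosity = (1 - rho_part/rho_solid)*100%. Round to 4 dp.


Porosity = (1-8.08/8.92)*100 = 9.417 %


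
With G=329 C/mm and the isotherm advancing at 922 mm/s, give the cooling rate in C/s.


CR = 329 * 922 = 303338 C/s


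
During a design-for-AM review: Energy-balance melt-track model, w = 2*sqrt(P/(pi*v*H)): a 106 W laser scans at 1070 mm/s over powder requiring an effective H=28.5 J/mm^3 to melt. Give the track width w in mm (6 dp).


w = 2*sqrt(106/(pi*1070*28.5)) = 0.066526 mm


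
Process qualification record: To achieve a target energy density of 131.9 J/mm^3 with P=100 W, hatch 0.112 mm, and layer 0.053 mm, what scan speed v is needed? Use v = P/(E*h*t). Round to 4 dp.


v = 100 / (131.9*0.112*0.053) = 127.7207 mm/s


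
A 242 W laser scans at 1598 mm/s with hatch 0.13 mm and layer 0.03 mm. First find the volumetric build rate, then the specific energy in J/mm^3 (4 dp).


Build rate = 1598 * 0.13 * 0.03 = 6.2322 mm^3/s
SE = 242 / 6.2322 = 38.8306 J/mm^3


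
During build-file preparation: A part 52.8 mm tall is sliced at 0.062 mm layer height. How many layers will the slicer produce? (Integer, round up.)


Layers = ceil(52.8/0.062) = 852


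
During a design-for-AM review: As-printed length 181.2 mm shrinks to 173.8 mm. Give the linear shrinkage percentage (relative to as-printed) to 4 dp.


Shrinkage = ((181.2-173.8)/181.2)*100 = 4.0839 %


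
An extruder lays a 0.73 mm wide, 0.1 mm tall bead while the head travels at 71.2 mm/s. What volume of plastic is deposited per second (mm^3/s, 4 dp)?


Rate = 0.73 * 0.1 * 71.2 = 5.1976 mm^3/s


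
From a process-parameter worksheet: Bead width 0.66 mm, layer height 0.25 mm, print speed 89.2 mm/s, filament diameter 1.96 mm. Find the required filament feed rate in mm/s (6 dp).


Q = 0.66 * 0.25 * 89.2 = 14.718 mm^3/s
A_fil = pi*(1.96/2)^2 = 3.01718558 mm^2
v_feed = 14.718 / 3.01718558 = 4.878056 mm/s


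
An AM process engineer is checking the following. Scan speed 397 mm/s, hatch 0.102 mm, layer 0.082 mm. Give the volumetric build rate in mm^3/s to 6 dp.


Rate = 397 * 0.102 * 0.082 = 3.320508 mm^3/s


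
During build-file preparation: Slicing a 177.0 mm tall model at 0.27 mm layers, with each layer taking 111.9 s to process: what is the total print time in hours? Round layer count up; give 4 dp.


Layers = ceil(177.0/0.27) = 656
t = 656 * 111.9 / 3600 = 20.3907 hrs


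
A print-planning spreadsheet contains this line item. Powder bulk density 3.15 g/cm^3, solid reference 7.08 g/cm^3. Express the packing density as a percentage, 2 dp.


Packing = (3.15/7.08)*100 = 44.49 %


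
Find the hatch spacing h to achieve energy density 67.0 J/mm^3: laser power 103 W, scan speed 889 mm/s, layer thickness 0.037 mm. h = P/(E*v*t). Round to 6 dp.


h = 103 / (67.0*889*0.037) = 0.046737 mm


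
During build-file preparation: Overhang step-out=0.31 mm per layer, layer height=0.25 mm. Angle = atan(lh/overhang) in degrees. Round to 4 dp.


angle = atan(0.25/0.31) = 38.8845 degrees


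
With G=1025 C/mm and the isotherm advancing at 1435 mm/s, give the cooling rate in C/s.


CR = 1025 * 1435 = 1470875 C/s


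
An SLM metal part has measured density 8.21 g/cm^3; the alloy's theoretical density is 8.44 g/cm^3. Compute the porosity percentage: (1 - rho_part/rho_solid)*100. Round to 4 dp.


Porosity = (1-8.21/8.44)*100 = 2.7251 %


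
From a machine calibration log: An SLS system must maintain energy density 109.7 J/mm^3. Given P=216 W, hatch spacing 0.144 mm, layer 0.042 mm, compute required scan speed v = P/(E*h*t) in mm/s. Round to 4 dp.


v = 216 / (109.7*0.144*0.042) = 325.5632 mm/s


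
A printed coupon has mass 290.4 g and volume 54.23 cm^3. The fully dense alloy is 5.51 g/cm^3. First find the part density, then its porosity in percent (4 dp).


rho_part = 290.4 / 54.23 = 5.35496957 g/cm^3
Porosity = (1 - 5.35496957/5.51)*100 = 2.8136 %


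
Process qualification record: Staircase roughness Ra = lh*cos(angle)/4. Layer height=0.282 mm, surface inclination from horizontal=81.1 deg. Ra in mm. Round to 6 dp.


Ra = 0.282 * cos(81.1) / 4 = 0.010907 mm


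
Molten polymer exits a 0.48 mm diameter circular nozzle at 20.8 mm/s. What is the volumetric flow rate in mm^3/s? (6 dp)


A = pi*(0.48/2)^2 = 0.18095574 mm^2
Q = 0.18095574 * 20.8 = 3.763879 mm^3/s


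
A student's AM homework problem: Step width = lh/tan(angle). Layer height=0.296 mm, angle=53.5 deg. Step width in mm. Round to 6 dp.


step = 0.296 / tan(53.5) = 0.219028 mm


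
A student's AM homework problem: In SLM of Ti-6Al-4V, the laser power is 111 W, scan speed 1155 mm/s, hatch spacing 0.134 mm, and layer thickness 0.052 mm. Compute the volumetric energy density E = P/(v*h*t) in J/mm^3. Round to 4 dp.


E = 111 / (1155*0.134*0.052) = 13.7922 J/mm^3


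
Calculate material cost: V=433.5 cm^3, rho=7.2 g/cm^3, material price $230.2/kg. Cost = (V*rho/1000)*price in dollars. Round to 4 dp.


Mass = 433.5*7.2/1000 = 3.1212 kg
Cost = 3.1212 * 230.2 = 718.5002 $


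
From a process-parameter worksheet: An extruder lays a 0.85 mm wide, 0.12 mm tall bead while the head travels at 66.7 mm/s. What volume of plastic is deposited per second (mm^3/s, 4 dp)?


Rate = 0.85 * 0.12 * 66.7 = 6.8034 mm^3/s


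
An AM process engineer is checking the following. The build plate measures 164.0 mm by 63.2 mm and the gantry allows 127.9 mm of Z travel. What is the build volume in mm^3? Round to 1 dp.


V = 164.0 * 63.2 * 127.9 = 1325657.9 mm^3


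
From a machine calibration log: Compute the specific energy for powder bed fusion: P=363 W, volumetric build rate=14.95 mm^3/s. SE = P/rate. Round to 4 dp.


SE = 363 / 14.95 = 24.2809 J/mm^3


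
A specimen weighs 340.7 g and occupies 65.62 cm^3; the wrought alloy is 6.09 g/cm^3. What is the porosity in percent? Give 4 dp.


rho_part = 340.7 / 65.62 = 5.19201463 g/cm^3
Porosity = (1 - 5.19201463/6.09)*100 = 14.7452 %


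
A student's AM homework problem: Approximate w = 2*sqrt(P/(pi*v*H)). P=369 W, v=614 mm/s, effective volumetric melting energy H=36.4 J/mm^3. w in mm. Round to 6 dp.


w = 2*sqrt(369/(pi*614*36.4)) = 0.144988 mm


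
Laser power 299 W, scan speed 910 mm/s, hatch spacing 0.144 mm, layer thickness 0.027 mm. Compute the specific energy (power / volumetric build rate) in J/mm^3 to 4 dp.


Build rate = 910 * 0.144 * 0.027 = 3.53808 mm^3/s
SE = 299 / 3.53808 = 84.5091 J/mm^3


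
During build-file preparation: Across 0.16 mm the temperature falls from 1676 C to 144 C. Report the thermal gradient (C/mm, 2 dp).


G = (1676-144)/0.16 = 9575.0 C/mm


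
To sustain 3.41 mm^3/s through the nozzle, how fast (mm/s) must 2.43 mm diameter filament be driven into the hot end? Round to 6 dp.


A = pi*(2.43/2)^2 = 4.637698
v = 3.41 / 4.637698 = 0.735279 mm/s


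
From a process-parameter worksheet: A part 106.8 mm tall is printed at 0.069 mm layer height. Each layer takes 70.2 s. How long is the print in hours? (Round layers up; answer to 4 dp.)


Layers = ceil(106.8/0.069) = 1548
t = 1548 * 70.2 / 3600 = 30.186 hrs


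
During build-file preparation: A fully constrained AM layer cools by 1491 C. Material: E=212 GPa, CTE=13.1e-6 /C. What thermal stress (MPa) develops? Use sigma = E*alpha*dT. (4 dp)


sigma = 212*1000 * 13.1e-6 * 1491 = 4140.8052 MPa


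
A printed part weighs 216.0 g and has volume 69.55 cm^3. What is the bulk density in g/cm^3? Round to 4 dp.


rho = 216.0 / 69.55 = 3.1057 g/cm^3


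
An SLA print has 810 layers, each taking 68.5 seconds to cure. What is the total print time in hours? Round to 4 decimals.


t = 810 * 68.5 / 3600 = 15.4125 hrs


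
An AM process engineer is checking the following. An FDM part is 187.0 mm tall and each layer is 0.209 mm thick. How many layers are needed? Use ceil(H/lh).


Layers = ceil(187.0/0.209) = 895


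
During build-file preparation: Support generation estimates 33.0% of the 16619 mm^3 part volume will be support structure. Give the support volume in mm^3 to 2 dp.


V_support = 16619 * 0.33 = 5484.27 mm^3


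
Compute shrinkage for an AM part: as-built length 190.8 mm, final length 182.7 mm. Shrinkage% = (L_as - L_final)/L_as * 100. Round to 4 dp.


Shrinkage = ((190.8-182.7)/190.8)*100 = 4.2453 %


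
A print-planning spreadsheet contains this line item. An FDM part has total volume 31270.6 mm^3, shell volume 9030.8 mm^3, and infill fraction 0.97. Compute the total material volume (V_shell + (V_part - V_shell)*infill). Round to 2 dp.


V_infill = (31270.6 - 9030.8) * 0.97 = 21572.61
V_total = 9030.8 + 21572.61 = 30603.41 mm^3


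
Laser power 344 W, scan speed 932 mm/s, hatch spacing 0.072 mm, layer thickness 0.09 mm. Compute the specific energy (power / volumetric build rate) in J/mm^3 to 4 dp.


Build rate = 932 * 0.072 * 0.09 = 6.03936 mm^3/s
SE = 344 / 6.03936 = 56.9597 J/mm^3


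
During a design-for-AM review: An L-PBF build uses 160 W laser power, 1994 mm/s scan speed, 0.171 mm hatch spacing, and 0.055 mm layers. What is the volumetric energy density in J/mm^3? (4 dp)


E = 160 / (1994*0.171*0.055) = 8.5317 J/mm^3


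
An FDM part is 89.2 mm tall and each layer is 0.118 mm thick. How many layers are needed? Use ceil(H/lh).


Layers = ceil(89.2/0.118) = 756


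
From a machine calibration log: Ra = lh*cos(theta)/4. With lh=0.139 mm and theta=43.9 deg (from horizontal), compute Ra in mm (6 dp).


Ra = 0.139 * cos(43.9) / 4 = 0.025039 mm


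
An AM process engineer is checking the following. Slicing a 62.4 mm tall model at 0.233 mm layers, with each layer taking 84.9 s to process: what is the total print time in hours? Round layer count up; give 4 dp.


Layers = ceil(62.4/0.233) = 268
t = 268 * 84.9 / 3600 = 6.3203 hrs


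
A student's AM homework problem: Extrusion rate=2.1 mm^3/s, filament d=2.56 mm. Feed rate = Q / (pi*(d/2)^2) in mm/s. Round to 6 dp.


A = pi*(2.56/2)^2 = 5.147185
v = 2.1 / 5.147185 = 0.40799 mm/s


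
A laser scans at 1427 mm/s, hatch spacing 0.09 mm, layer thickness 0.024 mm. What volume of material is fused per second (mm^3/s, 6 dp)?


Rate = 1427 * 0.09 * 0.024 = 3.08232 mm^3/s


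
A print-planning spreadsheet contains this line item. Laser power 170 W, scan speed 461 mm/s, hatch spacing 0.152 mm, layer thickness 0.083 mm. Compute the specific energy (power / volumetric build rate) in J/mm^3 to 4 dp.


Build rate = 461 * 0.152 * 0.083 = 5.815976 mm^3/s
SE = 170 / 5.815976 = 29.2298 J/mm^3


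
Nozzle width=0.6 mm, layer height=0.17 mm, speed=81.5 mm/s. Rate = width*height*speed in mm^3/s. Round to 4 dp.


Rate = 0.6 * 0.17 * 81.5 = 8.313 mm^3/s


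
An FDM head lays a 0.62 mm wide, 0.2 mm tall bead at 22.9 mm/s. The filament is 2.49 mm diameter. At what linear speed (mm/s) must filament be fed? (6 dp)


Q = 0.62 * 0.2 * 22.9 = 2.8396 mm^3/s
A_fil = pi*(2.49/2)^2 = 4.86954715 mm^2
v_feed = 2.8396 / 4.86954715 = 0.583134 mm/s


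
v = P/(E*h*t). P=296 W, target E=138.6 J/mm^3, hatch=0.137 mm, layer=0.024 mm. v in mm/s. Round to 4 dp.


v = 296 / (138.6*0.137*0.024) = 649.5262 mm/s


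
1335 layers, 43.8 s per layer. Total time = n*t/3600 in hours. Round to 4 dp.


t = 1335 * 43.8 / 3600 = 16.2425 hrs


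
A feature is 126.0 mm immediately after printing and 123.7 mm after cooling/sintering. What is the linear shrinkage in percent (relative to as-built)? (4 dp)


Shrinkage = ((126.0-123.7)/126.0)*100 = 1.8254 %


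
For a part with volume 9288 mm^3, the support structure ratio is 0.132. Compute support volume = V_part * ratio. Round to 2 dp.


V_support = 9288 * 0.132 = 1226.02 mm^3


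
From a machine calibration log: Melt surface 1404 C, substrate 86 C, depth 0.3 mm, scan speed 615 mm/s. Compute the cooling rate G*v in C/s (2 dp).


G = (1404-86)/0.3 = 4393.33333333 C/mm
CR = 4393.33333333 * 615 = 2701900.0 C/s


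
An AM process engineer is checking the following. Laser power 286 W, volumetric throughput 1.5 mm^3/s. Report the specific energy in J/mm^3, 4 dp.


SE = 286 / 1.5 = 190.6667 J/mm^3


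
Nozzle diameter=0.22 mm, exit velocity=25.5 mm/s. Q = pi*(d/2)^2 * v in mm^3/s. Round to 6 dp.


A = pi*(0.22/2)^2 = 0.03801327 mm^2
Q = 0.03801327 * 25.5 = 0.969338 mm^3/s


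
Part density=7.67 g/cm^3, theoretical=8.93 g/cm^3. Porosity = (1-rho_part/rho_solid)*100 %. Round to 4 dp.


Porosity = (1-7.67/8.93)*100 = 14.1097 %


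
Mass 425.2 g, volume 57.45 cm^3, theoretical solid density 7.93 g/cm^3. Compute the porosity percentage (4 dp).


rho_part = 425.2 / 57.45 = 7.40121845 g/cm^3
Porosity = (1 - 7.40121845/7.93)*100 = 6.6681 %


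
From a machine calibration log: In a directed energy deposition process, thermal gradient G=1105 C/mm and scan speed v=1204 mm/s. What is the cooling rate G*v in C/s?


CR = 1105 * 1204 = 1330420 C/s


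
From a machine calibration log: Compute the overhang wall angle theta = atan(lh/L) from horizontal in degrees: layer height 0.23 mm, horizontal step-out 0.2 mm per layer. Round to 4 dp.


angle = atan(0.23/0.2) = 48.9909 degrees


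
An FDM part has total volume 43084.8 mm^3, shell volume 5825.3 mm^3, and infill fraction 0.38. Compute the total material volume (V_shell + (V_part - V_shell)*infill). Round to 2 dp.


V_infill = (43084.8 - 5825.3) * 0.38 = 14158.61
V_total = 5825.3 + 14158.61 = 19983.91 mm^3


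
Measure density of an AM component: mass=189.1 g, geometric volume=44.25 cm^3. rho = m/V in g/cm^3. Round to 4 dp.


rho = 189.1 / 44.25 = 4.2734 g/cm^3


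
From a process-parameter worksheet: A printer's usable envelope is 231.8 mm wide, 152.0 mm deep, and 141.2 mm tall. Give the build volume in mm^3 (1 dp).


V = 231.8 * 152.0 * 141.2 = 4974984.3 mm^3


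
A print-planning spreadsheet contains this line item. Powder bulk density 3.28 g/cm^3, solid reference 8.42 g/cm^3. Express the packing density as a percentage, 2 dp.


Packing = (3.28/8.42)*100 = 38.95 %


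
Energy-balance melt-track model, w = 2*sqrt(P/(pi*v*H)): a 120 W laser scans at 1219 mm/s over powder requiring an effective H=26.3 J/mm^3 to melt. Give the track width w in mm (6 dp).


w = 2*sqrt(120/(pi*1219*26.3)) = 0.069034 mm


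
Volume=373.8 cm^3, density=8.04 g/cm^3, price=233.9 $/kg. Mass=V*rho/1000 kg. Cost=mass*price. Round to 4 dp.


Mass = 373.8*8.04/1000 = 3.005352 kg
Cost = 3.005352 * 233.9 = 702.9518 $


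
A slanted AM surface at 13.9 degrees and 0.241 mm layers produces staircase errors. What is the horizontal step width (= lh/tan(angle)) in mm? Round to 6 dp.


step = 0.241 / tan(13.9) = 0.973836 mm


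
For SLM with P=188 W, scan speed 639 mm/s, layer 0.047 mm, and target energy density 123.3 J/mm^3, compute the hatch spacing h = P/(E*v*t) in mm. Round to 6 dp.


h = 188 / (123.3*639*0.047) = 0.050769 mm


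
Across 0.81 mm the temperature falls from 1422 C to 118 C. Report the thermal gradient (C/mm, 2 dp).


G = (1422-118)/0.81 = 1609.88 C/mm


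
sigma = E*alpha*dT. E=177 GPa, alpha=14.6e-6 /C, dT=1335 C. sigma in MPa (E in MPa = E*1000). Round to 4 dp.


sigma = 177*1000 * 14.6e-6 * 1335 = 3449.907 MPa


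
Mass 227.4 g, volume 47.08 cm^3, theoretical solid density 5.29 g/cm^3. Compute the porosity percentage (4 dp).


rho_part = 227.4 / 47.08 = 4.83007647 g/cm^3
Porosity = (1 - 4.83007647/5.29)*100 = 8.6942 %


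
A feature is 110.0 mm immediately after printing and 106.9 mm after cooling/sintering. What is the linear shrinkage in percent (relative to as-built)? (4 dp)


Shrinkage = ((110.0-106.9)/110.0)*100 = 2.8182 %


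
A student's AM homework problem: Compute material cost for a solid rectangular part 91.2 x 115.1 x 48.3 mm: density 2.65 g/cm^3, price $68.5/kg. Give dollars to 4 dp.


V = 91.2 * 115.1 * 48.3 = 507010.896 mm^3 = 507.010896 cm^3
Mass = 507.010896 * 2.65 / 1000 = 1.34357887 kg
Cost = 1.34357887 * 68.5 = 92.0352 $


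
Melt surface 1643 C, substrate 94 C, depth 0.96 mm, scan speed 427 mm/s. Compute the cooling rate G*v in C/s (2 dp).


G = (1643-94)/0.96 = 1613.54166667 C/mm
CR = 1613.54166667 * 427 = 688982.29 C/s


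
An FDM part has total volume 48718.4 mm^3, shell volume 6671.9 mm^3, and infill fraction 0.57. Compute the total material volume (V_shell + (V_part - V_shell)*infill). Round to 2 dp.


V_infill = (48718.4 - 6671.9) * 0.57 = 23966.51
V_total = 6671.9 + 23966.51 = 30638.41 mm^3


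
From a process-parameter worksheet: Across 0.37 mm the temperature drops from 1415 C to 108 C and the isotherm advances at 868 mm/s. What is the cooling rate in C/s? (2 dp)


G = (1415-108)/0.37 = 3532.43243243 C/mm
CR = 3532.43243243 * 868 = 3066151.35 C/s


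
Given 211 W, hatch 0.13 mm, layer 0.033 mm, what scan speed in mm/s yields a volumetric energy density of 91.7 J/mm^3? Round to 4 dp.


v = 211 / (91.7*0.13*0.033) = 536.3593 mm/s


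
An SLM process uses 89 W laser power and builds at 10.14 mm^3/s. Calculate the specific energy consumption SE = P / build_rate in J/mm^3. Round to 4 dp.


SE = 89 / 10.14 = 8.7771 J/mm^3


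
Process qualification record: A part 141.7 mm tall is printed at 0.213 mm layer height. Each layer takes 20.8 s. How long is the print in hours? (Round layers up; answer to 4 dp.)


Layers = ceil(141.7/0.213) = 666
t = 666 * 20.8 / 3600 = 3.848 hrs


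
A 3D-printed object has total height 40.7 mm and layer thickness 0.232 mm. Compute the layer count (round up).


Layers = ceil(40.7/0.232) = 176


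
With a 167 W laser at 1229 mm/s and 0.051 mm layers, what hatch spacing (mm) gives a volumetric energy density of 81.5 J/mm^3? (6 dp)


h = 167 / (81.5*1229*0.051) = 0.032692 mm


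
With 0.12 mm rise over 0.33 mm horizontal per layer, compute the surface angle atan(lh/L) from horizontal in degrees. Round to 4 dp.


angle = atan(0.12/0.33) = 19.9831 degrees


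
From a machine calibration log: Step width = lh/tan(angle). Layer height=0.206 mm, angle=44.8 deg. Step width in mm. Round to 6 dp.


step = 0.206 / tan(44.8) = 0.207443 mm


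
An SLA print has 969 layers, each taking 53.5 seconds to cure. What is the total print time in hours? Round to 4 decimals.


t = 969 * 53.5 / 3600 = 14.4004 hrs


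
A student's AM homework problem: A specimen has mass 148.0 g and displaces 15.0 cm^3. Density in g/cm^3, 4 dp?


rho = 148.0 / 15.0 = 9.8667 g/cm^3


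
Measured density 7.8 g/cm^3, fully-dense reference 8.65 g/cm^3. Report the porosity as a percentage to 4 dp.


Porosity = (1-7.8/8.65)*100 = 9.8266 %


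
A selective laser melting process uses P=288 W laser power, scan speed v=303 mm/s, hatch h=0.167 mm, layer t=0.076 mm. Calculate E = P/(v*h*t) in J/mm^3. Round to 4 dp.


E = 288 / (303*0.167*0.076) = 74.8893 J/mm^3


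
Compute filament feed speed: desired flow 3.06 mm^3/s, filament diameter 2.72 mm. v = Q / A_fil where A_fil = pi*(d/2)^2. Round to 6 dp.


A = pi*(2.72/2)^2 = 5.81069
v = 3.06 / 5.81069 = 0.526616 mm/s


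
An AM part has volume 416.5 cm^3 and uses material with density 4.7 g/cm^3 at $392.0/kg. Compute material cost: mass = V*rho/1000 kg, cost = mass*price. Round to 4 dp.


Mass = 416.5*4.7/1000 = 1.95755 kg
Cost = 1.95755 * 392.0 = 767.3596 $


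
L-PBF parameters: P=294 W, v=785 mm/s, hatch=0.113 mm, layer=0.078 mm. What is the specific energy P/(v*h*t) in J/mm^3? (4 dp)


Build rate = 785 * 0.113 * 0.078 = 6.91899 mm^3/s
SE = 294 / 6.91899 = 42.4918 J/mm^3


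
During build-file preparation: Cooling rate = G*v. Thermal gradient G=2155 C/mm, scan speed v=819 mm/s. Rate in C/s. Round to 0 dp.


CR = 2155 * 819 = 1764945 C/s


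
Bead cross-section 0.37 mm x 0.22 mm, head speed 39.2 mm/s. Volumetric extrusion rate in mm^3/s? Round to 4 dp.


Rate = 0.37 * 0.22 * 39.2 = 3.1909 mm^3/s


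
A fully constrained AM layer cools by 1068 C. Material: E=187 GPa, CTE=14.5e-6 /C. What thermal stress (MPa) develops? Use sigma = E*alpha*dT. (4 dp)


sigma = 187*1000 * 14.5e-6 * 1068 = 2895.882 MPa


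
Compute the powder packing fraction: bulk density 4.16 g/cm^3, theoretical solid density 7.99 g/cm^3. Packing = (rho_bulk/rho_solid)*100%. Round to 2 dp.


Packing = (4.16/7.99)*100 = 52.07 %


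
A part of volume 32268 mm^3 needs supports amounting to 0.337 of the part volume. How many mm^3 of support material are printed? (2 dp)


V_support = 32268 * 0.337 = 10874.32 mm^3


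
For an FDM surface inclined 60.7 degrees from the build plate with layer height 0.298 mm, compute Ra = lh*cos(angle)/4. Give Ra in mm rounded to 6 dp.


Ra = 0.298 * cos(60.7) / 4 = 0.036459 mm


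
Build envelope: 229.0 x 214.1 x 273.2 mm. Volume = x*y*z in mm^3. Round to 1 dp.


V = 229.0 * 214.1 * 273.2 = 13394695.5 mm^3


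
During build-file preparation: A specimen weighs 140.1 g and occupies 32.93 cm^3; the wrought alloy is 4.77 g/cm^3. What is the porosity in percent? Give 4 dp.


rho_part = 140.1 / 32.93 = 4.2544792 g/cm^3
Porosity = (1 - 4.2544792/4.77)*100 = 10.8076 %


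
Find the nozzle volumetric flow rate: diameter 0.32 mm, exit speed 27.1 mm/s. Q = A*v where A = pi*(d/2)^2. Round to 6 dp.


A = pi*(0.32/2)^2 = 0.08042477 mm^2
Q = 0.08042477 * 27.1 = 2.179511 mm^3/s


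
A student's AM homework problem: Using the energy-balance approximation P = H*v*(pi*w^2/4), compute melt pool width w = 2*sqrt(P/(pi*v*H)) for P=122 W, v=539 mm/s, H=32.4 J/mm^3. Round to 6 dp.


w = 2*sqrt(122/(pi*539*32.4)) = 0.094312 mm


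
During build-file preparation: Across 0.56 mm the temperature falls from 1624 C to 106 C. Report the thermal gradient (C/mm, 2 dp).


G = (1624-106)/0.56 = 2710.71 C/mm


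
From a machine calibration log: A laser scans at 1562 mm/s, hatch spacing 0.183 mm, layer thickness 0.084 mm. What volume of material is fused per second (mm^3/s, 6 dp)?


Rate = 1562 * 0.183 * 0.084 = 24.011064 mm^3/s


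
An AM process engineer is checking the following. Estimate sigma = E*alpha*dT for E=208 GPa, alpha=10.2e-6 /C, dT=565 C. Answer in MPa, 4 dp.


sigma = 208*1000 * 10.2e-6 * 565 = 1198.704 MPa


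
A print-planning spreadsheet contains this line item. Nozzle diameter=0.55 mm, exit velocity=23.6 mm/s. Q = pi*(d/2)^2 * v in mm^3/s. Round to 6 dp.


A = pi*(0.55/2)^2 = 0.23758294 mm^2
Q = 0.23758294 * 23.6 = 5.606957 mm^3/s


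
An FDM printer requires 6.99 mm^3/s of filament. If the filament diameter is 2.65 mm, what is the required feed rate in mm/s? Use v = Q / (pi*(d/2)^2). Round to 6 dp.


A = pi*(2.65/2)^2 = 5.515459
v = 6.99 / 5.515459 = 1.267347 mm/s


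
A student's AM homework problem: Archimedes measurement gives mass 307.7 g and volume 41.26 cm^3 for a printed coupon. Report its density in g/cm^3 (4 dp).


rho = 307.7 / 41.26 = 7.4576 g/cm^3


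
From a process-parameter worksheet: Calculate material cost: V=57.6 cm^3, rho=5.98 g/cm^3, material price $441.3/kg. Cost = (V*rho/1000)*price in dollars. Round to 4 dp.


Mass = 57.6*5.98/1000 = 0.344448 kg
Cost = 0.344448 * 441.3 = 152.0049 $


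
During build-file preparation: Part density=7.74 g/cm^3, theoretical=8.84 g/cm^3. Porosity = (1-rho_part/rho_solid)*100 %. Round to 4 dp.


Porosity = (1-7.74/8.84)*100 = 12.4434 %


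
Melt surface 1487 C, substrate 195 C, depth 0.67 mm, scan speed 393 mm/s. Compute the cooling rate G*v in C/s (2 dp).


G = (1487-195)/0.67 = 1928.35820896 C/mm
CR = 1928.35820896 * 393 = 757844.78 C/s


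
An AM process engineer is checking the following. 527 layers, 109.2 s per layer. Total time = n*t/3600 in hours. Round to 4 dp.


t = 527 * 109.2 / 3600 = 15.9857 hrs


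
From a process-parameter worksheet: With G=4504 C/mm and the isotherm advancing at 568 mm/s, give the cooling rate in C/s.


CR = 4504 * 568 = 2558272 C/s


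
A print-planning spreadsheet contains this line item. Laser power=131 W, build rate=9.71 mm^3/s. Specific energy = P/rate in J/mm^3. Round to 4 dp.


SE = 131 / 9.71 = 13.4912 J/mm^3


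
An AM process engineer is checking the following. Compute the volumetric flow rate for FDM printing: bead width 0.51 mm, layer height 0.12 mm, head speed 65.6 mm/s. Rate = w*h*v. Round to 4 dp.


Rate = 0.51 * 0.12 * 65.6 = 4.0147 mm^3/s


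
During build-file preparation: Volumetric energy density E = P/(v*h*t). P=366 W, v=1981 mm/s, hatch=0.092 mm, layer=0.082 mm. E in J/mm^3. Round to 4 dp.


E = 366 / (1981*0.092*0.082) = 24.4903 J/mm^3


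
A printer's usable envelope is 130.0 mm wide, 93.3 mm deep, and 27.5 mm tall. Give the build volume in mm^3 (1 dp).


V = 130.0 * 93.3 * 27.5 = 333547.5 mm^3


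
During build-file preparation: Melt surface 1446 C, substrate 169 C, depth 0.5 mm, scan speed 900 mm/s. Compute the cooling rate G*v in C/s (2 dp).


G = (1446-169)/0.5 = 2554.0 C/mm
CR = 2554.0 * 900 = 2298600.0 C/s


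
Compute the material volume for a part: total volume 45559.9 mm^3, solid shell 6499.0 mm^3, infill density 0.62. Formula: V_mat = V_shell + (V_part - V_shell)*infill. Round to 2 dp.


V_infill = (45559.9 - 6499.0) * 0.62 = 24217.76
V_total = 6499.0 + 24217.76 = 30716.76 mm^3


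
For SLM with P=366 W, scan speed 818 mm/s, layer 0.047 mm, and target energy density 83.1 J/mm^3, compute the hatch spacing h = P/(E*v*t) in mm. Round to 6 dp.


h = 366 / (83.1*818*0.047) = 0.114559 mm


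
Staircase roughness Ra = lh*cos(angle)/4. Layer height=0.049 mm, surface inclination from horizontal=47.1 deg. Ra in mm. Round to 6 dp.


Ra = 0.049 * cos(47.1) / 4 = 0.008339 mm


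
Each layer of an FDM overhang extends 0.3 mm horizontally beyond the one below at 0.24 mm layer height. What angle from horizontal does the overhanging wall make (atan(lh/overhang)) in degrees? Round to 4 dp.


angle = atan(0.24/0.3) = 38.6598 degrees


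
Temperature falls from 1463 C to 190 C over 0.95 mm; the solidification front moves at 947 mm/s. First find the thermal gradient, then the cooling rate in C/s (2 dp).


G = (1463-190)/0.95 = 1340.0 C/mm
CR = 1340.0 * 947 = 1268980.0 C/s


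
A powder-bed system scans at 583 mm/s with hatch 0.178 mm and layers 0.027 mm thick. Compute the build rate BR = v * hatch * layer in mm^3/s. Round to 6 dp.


Rate = 583 * 0.178 * 0.027 = 2.801898 mm^3/s


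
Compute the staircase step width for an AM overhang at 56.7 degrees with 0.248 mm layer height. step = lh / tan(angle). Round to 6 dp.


step = 0.248 / tan(56.7) = 0.162906 mm


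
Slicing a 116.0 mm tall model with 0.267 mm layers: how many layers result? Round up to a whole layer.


Layers = ceil(116.0/0.267) = 435


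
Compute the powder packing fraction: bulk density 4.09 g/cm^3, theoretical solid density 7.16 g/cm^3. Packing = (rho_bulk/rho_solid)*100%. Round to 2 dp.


Packing = (4.09/7.16)*100 = 57.12 %


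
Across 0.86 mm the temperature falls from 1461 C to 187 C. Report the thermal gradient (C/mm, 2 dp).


G = (1461-187)/0.86 = 1481.4 C/mm


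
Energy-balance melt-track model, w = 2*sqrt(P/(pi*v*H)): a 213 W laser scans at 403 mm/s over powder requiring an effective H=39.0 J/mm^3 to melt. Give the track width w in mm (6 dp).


w = 2*sqrt(213/(pi*403*39.0)) = 0.131359 mm


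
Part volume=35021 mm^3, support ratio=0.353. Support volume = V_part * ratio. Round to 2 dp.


V_support = 35021 * 0.353 = 12362.41 mm^3


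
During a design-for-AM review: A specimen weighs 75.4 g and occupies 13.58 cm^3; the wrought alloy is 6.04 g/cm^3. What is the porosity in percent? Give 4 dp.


rho_part = 75.4 / 13.58 = 5.55228277 g/cm^3
Porosity = (1 - 5.55228277/6.04)*100 = 8.0748 %


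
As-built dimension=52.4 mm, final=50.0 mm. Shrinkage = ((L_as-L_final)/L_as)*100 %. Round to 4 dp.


Shrinkage = ((52.4-50.0)/52.4)*100 = 4.5802 %


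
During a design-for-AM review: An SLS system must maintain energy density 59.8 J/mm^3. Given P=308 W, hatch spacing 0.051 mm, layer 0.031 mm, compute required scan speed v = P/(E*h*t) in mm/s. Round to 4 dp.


v = 308 / (59.8*0.051*0.031) = 3257.7493 mm/s


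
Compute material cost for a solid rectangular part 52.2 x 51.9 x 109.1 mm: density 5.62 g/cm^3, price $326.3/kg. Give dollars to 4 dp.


V = 52.2 * 51.9 * 109.1 = 295571.538 mm^3 = 295.571538 cm^3
Mass = 295.571538 * 5.62 / 1000 = 1.66111204 kg
Cost = 1.66111204 * 326.3 = 542.0209 $


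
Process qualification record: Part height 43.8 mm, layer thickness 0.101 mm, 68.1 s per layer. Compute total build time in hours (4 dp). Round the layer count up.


Layers = ceil(43.8/0.101) = 434
t = 434 * 68.1 / 3600 = 8.2098 hrs


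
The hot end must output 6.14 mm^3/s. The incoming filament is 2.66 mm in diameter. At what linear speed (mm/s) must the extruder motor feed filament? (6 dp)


A = pi*(2.66/2)^2 = 5.557163
v = 6.14 / 5.557163 = 1.10488 mm/s


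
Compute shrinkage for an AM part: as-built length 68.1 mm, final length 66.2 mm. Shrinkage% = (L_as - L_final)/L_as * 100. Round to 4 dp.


Shrinkage = ((68.1-66.2)/68.1)*100 = 2.79 %


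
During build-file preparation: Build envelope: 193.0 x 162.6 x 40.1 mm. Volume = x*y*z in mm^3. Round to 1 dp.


V = 193.0 * 162.6 * 40.1 = 1258410.2 mm^3


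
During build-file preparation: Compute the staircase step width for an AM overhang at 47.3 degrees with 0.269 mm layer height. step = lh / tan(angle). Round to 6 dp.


step = 0.269 / tan(47.3) = 0.248226 mm


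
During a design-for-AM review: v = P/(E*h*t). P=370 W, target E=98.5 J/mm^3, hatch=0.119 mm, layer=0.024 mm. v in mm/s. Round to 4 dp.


v = 370 / (98.5*0.119*0.024) = 1315.2469 mm/s


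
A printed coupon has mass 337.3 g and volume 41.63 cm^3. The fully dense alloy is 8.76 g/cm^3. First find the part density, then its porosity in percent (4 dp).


rho_part = 337.3 / 41.63 = 8.10233005 g/cm^3
Porosity = (1 - 8.10233005/8.76)*100 = 7.5076 %


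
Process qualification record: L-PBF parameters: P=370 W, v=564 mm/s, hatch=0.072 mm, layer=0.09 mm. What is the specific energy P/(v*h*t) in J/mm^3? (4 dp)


Build rate = 564 * 0.072 * 0.09 = 3.65472 mm^3/s
SE = 370 / 3.65472 = 101.2389 J/mm^3


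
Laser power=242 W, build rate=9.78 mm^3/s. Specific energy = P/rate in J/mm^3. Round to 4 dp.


SE = 242 / 9.78 = 24.7444 J/mm^3


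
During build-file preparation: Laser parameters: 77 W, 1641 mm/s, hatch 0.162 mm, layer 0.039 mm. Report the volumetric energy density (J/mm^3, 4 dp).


E = 77 / (1641*0.162*0.039) = 7.4268 J/mm^3


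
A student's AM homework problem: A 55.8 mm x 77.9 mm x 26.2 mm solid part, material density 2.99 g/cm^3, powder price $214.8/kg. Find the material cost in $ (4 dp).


V = 55.8 * 77.9 * 26.2 = 113886.684 mm^3 = 113.886684 cm^3
Mass = 113.886684 * 2.99 / 1000 = 0.34052119 kg
Cost = 0.34052119 * 214.8 = 73.144 $


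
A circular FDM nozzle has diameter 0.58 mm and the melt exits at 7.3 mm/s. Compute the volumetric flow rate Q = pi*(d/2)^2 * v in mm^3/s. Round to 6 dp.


A = pi*(0.58/2)^2 = 0.26420794 mm^2
Q = 0.26420794 * 7.3 = 1.928718 mm^3/s


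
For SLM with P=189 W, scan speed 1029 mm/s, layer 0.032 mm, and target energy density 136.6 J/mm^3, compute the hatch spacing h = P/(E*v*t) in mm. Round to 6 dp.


h = 189 / (136.6*1029*0.032) = 0.042019 mm


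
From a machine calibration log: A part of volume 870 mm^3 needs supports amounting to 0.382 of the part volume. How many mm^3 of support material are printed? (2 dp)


V_support = 870 * 0.382 = 332.34 mm^3


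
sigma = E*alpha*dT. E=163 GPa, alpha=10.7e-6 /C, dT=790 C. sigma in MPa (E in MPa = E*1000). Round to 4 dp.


sigma = 163*1000 * 10.7e-6 * 790 = 1377.839 MPa


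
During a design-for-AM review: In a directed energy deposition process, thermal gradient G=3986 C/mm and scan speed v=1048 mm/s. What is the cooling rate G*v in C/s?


CR = 3986 * 1048 = 4177328 C/s


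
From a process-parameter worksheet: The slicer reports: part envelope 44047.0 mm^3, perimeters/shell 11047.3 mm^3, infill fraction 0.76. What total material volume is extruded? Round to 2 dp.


V_infill = (44047.0 - 11047.3) * 0.76 = 25079.77
V_total = 11047.3 + 25079.77 = 36127.07 mm^3


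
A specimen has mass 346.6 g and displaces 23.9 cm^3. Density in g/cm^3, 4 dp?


rho = 346.6 / 23.9 = 14.5021 g/cm^3


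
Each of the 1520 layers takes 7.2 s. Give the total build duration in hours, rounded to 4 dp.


t = 1520 * 7.2 / 3600 = 3.04 hrs


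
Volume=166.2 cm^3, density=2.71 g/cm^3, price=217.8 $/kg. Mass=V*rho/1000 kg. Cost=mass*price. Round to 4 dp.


Mass = 166.2*2.71/1000 = 0.450402 kg
Cost = 0.450402 * 217.8 = 98.0976 $


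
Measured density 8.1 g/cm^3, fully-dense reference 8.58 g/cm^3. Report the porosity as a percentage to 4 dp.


Porosity = (1-8.1/8.58)*100 = 5.5944 %


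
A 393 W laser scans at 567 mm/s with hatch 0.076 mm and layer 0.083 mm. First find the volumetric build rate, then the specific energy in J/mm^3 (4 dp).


Build rate = 567 * 0.076 * 0.083 = 3.576636 mm^3/s
SE = 393 / 3.576636 = 109.8798 J/mm^3


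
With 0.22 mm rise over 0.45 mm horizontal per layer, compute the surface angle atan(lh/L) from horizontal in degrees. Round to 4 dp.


angle = atan(0.22/0.45) = 26.0535 degrees


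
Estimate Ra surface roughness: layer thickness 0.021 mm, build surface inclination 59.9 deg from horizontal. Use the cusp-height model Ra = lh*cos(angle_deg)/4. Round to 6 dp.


Ra = 0.021 * cos(59.9) / 4 = 0.002633 mm


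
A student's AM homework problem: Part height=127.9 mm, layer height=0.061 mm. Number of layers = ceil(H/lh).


Layers = ceil(127.9/0.061) = 2097


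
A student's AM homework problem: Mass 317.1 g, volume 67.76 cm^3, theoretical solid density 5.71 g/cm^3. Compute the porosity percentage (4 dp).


rho_part = 317.1 / 67.76 = 4.67975207 g/cm^3
Porosity = (1 - 4.67975207/5.71)*100 = 18.0429 %


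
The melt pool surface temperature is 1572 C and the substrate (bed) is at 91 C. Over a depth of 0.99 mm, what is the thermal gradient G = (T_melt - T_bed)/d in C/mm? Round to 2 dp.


G = (1572-91)/0.99 = 1495.96 C/mm


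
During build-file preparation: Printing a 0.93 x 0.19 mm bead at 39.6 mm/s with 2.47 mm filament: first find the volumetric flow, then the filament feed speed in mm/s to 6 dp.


Q = 0.93 * 0.19 * 39.6 = 6.99732 mm^3/s
A_fil = pi*(2.47/2)^2 = 4.79163566 mm^2
v_feed = 6.99732 / 4.79163566 = 1.46032 mm/s


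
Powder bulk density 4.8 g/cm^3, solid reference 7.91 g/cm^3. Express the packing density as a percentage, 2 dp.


Packing = (4.8/7.91)*100 = 60.68 %


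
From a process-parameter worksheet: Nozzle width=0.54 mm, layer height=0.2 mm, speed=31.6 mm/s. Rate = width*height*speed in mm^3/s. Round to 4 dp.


Rate = 0.54 * 0.2 * 31.6 = 3.4128 mm^3/s
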